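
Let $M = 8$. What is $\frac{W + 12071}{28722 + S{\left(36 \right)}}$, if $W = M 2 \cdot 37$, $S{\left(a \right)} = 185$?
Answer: $\frac{12663}{28907} \approx 0.43806$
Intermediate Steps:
$W = 592$ ($W = 8 \cdot 2 \cdot 37 = 16 \cdot 37 = 592$)
$\frac{W + 12071}{28722 + S{\left(36 \right)}} = \frac{592 + 12071}{28722 + 185} = \frac{12663}{28907}$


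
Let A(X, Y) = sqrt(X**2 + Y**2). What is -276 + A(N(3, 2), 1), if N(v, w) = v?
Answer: -276 + sqrt(10) ≈ -272.84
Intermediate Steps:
-276 + A(N(3, 2), 1) = -276 + sqrt(3**2 + 1**2) = -276 + sqrt(9 + 1) = -276 + sqrt(10)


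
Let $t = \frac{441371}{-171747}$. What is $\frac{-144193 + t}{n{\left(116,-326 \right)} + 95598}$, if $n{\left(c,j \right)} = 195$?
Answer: $- \frac{24765156542}{16452160371} \approx -1.5053$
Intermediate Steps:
$t = - \frac{441371}{171747}$ ($t = 441371 \left(- \frac{1}{171747}\right) = - \frac{441371}{171747} \approx -2.5699$)
$\frac{-144193 + t}{n{\left(116,-326 \right)} + 95598} = \frac{-144193 - \frac{441371}{171747}}{195 + 95598} = - \frac{24765156542}{171747 \cdot 95793} = \left(- \frac{24765156542}{171747}\right) \frac{1}{95793} = - \frac{24765156542}{16452160371}$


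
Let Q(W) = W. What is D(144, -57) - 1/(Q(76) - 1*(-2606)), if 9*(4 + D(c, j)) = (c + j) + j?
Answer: -1789/2682 ≈ -0.66704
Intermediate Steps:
D(c, j) = -4 + c/9 + 2*j/9 (D(c, j) = -4 + ((c + j) + j)/9 = -4 + (c + 2*j)/9 = -4 + (c/9 + 2*j/9) = -4 + c/9 + 2*j/9)
D(144, -57) - 1/(Q(76) - 1*(-2606)) = (-4 + (1/9)*144 + (2/9)*(-57)) - 1/(76 - 1*(-2606)) = (-4 + 16 - 38/3) - 1/(76 + 2606) = -2/3 - 1/2682 = -1789/2682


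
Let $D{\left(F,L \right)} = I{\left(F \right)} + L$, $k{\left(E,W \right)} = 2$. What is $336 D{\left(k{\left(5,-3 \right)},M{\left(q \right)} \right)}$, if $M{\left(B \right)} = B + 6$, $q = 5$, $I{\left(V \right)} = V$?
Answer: $4368$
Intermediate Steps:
$M{\left(B \right)} = 6 + B$
$D{\left(F,L \right)} = F + L$
$336 D{\left(k{\left(5,-3 \right)},M{\left(q \right)} \right)} = 336 \left(2 + \left(6 + 5\right)\right) = 336 \left(2 + 11\right) = 336 \cdot 13 = 4368$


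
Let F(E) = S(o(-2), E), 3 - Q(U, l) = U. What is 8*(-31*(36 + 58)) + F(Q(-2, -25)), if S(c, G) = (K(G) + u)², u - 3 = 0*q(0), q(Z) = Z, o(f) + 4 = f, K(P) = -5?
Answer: -23308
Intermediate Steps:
o(f) = -4 + f
u = 3 (u = 3 + 0*0 = 3 + 0 = 3)
Q(U, l) = 3 - U
S(c, G) = 4 (S(c, G) = (-5 + 3)² = (-2)² = 4)
F(E) = 4
8*(-31*(36 + 58)) + F(Q(-2, -25)) = 8*(-31*(36 + 58)) + 4 = 8*(-31*94) + 4 = 8*(-2914) + 4 = -23312 + 4 = -23308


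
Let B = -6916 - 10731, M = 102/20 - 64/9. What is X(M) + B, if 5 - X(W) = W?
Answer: -1587599/90 ≈ -17640.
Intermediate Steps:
M = -181/90 (M = 102*(1/20) - 64*⅑ = 51/10 - 64/9 = -181/90 ≈ -2.0111)
X(W) = 5 - W
B = -17647
X(M) + B = (5 - 1*(-181/90)) - 17647 = (5 + 181/90) - 17647 = 631/90 - 17647 = -1587599/90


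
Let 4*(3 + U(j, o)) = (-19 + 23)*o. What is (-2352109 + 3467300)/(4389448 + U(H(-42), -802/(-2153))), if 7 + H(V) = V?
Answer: 2401006223/9450475887 ≈ 0.25406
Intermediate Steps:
H(V) = -7 + V
U(j, o) = -3 + o (U(j, o) = -3 + ((-19 + 23)*o)/4 = -3 + (4*o)/4 = -3 + o)
(-2352109 + 3467300)/(4389448 + U(H(-42), -802/(-2153))) = (-2352109 + 3467300)/(4389448 + (-3 - 802/(-2153))) = 1115191/(4389448 + (-3 - 802*(-1/2153))) = 1115191/(4389448 + (-3 + 802/2153)) = 1115191/(4389448 - 5657/2153) = 1115191/(9450475887/2153) = 1115191*(2153/9450475887) = 2401006223/9450475887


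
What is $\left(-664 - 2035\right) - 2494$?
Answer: $-5193$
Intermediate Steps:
$\left(-664 - 2035\right) - 2494 = -2699 - 2494 = -5193$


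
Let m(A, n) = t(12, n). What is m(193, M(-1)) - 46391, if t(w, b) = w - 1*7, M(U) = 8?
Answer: -46386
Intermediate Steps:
t(w, b) = -7 + w (t(w, b) = w - 7 = -7 + w)
m(A, n) = 5 (m(A, n) = -7 + 12 = 5)
m(193, M(-1)) - 46391 = 5 - 46391 = -46386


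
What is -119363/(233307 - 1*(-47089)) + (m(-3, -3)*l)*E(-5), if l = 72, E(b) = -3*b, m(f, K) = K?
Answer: -908602403/280396 ≈ -3240.4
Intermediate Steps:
-119363/(233307 - 1*(-47089)) + (m(-3, -3)*l)*E(-5) = -119363/(233307 - 1*(-47089)) + (-3*72)*(-3*(-5)) = -119363/(233307 + 47089) - 216*15 = -119363/280396 - 3240 = -908602403/280396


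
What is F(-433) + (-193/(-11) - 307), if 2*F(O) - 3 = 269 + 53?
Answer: -2793/22 ≈ -126.95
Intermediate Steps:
F(O) = 325/2 (F(O) = 3/2 + (269 + 53)/2 = 3/2 + (½)*322 = 3/2 + 161 = 325/2)
F(-433) + (-193/(-11) - 307) = 325/2 + (-193/(-11) - 307) = 325/2 + (-193*(-1/11) - 307) = 325/2 + (193/11 - 307) = 325/2 - 3184/11 = -2793/22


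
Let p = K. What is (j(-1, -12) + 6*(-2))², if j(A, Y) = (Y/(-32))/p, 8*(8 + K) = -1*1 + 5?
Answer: 58081/400 ≈ 145.20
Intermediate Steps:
K = -15/2 (K = -8 + (-1*1 + 5)/8 = -8 + (-1 + 5)/8 = -8 + (⅛)*4 = -8 + ½ = -15/2 ≈ -7.5000)
p = -15/2 ≈ -7.5000
j(A, Y) = Y/240 (j(A, Y) = (Y/(-32))/(-15/2) = (Y*(-1/32))*(-2/15) = -Y/32*(-2/15) = Y/240)
(j(-1, -12) + 6*(-2))² = ((1/240)*(-12) + 6*(-2))² = (-1/20 - 12)² = (-241/20)² = 58081/400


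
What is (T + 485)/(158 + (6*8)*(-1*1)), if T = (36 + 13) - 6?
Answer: 24/5 ≈ 4.8000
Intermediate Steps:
T = 43 (T = 49 - 6 = 43)
(T + 485)/(158 + (6*8)*(-1*1)) = (43 + 485)/(158 + (6*8)*(-1*1)) = 528/(158 + 48*(-1)) = 528/(158 - 48) = 528/110 = 528*(1/110) = 24/5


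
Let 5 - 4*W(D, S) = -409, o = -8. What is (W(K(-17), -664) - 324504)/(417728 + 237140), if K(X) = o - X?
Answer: -648801/1309736 ≈ -0.49537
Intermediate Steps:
K(X) = -8 - X
W(D, S) = 207/2 (W(D, S) = 5/4 - ¼*(-409) = 5/4 + 409/4 = 207/2)
(W(K(-17), -664) - 324504)/(417728 + 237140) = (207/2 - 324504)/(417728 + 237140) = -648801/2/654868 = -648801/2*1/654868 = -648801/1309736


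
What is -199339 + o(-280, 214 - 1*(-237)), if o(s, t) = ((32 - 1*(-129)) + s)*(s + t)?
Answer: -219688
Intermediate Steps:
o(s, t) = (161 + s)*(s + t) (o(s, t) = ((32 + 129) + s)*(s + t) = (161 + s)*(s + t))
-199339 + o(-280, 214 - 1*(-237)) = -199339 + ((-280)**2 + 161*(-280) + 161*(214 - 1*(-237)) - 280*(214 - 1*(-237))) = -199339 + (78400 - 45080 + 161*(214 + 237) - 280*(214 + 237)) = -199339 + (78400 - 45080 + 161*451 - 280*451) = -199339 + (78400 - 45080 + 72611 - 126280) = -199339 - 20349 = -219688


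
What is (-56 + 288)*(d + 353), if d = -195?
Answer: 36656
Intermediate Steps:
(-56 + 288)*(d + 353) = (-56 + 288)*(-195 + 353) = 232*158 = 36656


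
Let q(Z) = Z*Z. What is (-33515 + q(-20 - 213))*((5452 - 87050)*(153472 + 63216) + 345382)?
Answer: -367304305460508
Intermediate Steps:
q(Z) = Z**2
(-33515 + q(-20 - 213))*((5452 - 87050)*(153472 + 63216) + 345382) = (-33515 + (-20 - 213)**2)*((5452 - 87050)*(153472 + 63216) + 345382) = (-33515 + (-233)**2)*(-81598*216688 + 345382) = (-33515 + 54289)*(-17681307424 + 345382) = 20774*(-17680962042) = -367304305460508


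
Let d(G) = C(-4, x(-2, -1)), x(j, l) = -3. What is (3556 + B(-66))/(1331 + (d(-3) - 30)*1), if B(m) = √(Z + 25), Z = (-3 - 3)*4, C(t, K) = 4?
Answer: 3557/1305 ≈ 2.7257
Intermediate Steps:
d(G) = 4
Z = -24 (Z = -6*4 = -24)
B(m) = 1 (B(m) = √(-24 + 25) = √1 = 1)
(3556 + B(-66))/(1331 + (d(-3) - 30)*1) = (3556 + 1)/(1331 + (4 - 30)*1) = 3557/(1331 - 26*1) = 3557/(1331 - 26) = 3557/1305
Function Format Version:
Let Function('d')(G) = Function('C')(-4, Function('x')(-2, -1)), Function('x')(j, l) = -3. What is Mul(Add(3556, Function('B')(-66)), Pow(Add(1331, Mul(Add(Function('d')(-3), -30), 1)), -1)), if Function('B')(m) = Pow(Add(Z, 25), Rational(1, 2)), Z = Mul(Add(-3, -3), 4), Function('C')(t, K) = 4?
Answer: Rational(3557, 1305) ≈ 2.7257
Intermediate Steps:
Function('d')(G) = 4
Z = -24 (Z = Mul(-6, 4) = -24)
Function('B')(m) = 1 (Function('B')(m) = Pow(Add(-24, 25), Rational(1, 2)) = Pow(1, Rational(1, 2)) = 1)
Mul(Add(3556, Function('B')(-66)), Pow(Add(1331, Mul(Add(Function('d')(-3), -30), 1)), -1)) = Mul(Add(3556, 1), Pow(Add(1331, Mul(Add(4, -30), 1)), -1)) = Mul(3557, Pow(Add(1331, Mul(-26, 1)), -1)) = Mul(3557, Pow(Add(1331, -26), -1)) = Mul(3557, Pow(1305, -1)) = Mul(3557, Rational(1, 1305)) = Rational(3557, 1305)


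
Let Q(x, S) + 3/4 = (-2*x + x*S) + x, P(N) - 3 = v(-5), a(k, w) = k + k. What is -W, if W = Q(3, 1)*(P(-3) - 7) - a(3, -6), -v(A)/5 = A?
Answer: 87/4 ≈ 21.750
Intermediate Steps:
a(k, w) = 2*k
v(A) = -5*A
P(N) = 28 (P(N) = 3 - 5*(-5) = 3 + 25 = 28)
Q(x, S) = -¾ - x + S*x (Q(x, S) = -¾ + ((-2*x + x*S) + x) = -¾ + ((-2*x + S*x) + x) = -¾ + (-x + S*x) = -¾ - x + S*x)
W = -87/4 (W = (-¾ - 1*3 + 1*3)*(28 - 7) - 2*3 = (-¾ - 3 + 3)*21 - 1*6 = -¾*21 - 6 = -63/4 - 6 = -87/4 ≈ -21.750)
-W = -1*(-87/4) = 87/4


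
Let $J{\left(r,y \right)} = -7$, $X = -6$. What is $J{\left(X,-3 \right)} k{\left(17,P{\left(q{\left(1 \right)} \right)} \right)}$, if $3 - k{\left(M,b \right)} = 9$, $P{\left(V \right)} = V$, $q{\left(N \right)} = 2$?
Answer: $42$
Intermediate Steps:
$k{\left(M,b \right)} = -6$ ($k{\left(M,b \right)} = 3 - 9 = -6$)
$J{\left(X,-3 \right)} k{\left(17,P{\left(q{\left(1 \right)} \right)} \right)} = \left(-7\right) \left(-6\right) = 42$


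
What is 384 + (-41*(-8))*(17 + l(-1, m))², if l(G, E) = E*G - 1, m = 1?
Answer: 74184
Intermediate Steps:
l(G, E) = -1 + E*G
384 + (-41*(-8))*(17 + l(-1, m))² = 384 + (-41*(-8))*(17 + (-1 + 1*(-1)))² = 384 + 328*(17 + (-1 - 1))² = 384 + 328*(17 - 2)² = 384 + 328*15² = 384 + 328*225 = 384 + 73800 = 74184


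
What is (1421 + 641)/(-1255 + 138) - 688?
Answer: -770558/1117 ≈ -689.85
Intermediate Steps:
(1421 + 641)/(-1255 + 138) - 688 = 2062/(-1117) - 688 = 2062*(-1/1117) - 688 = -2062/1117 - 688 = -770558/1117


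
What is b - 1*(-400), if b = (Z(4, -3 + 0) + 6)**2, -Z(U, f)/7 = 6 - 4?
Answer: 464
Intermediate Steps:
Z(U, f) = -14 (Z(U, f) = -7*(6 - 4) = -7*2 = -14)
b = 64 (b = (-14 + 6)**2 = (-8)**2 = 64)
b - 1*(-400) = 64 - 1*(-400) = 64 + 400 = 464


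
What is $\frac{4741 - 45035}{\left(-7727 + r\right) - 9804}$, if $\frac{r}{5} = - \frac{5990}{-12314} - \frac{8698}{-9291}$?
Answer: $\frac{1152502828989}{501224233571} \approx 2.2994$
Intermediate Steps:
$r = \frac{406900655}{57204687}$ ($r = 5 \left(- \frac{5990}{-12314} - \frac{8698}{-9291}\right) = 5 \left(\left(-5990\right) \left(- \frac{1}{12314}\right) - - \frac{8698}{9291}\right) = 5 \left(\frac{2995}{6157} + \frac{8698}{9291}\right) = 5 \cdot \frac{81380131}{57204687} = \frac{406900655}{57204687} \approx 7.1131$)
$\frac{4741 - 45035}{\left(-7727 + r\right) - 9804} = \frac{4741 - 45035}{\left(-7727 + \frac{406900655}{57204687}\right) - 9804} = - \frac{40294}{- \frac{441613715794}{57204687} - 9804} = - \frac{40294}{- \frac{1002448467142}{57204687}} = \left(-40294\right) \left(- \frac{57204687}{1002448467142}\right) = \frac{1152502828989}{501224233571}$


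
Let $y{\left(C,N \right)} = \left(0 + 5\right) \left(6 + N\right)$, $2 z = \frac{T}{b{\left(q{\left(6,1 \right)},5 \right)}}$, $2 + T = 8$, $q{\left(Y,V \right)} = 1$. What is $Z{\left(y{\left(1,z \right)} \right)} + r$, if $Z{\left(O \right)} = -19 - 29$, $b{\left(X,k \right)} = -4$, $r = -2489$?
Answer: $-2537$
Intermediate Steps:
$T = 6$ ($T = -2 + 8 = 6$)
$z = - \frac{3}{4}$ ($z = \frac{6 \frac{1}{-4}}{2} = \frac{6 \left(- \frac{1}{4}\right)}{2} = \frac{1}{2} \left(- \frac{3}{2}\right) = - \frac{3}{4} \approx -0.75$)
$y{\left(C,N \right)} = 30 + 5 N$ ($y{\left(C,N \right)} = 5 \left(6 + N\right) = 30 + 5 N$)
$Z{\left(O \right)} = -48$
$Z{\left(y{\left(1,z \right)} \right)} + r = -48 - 2489 = -2537$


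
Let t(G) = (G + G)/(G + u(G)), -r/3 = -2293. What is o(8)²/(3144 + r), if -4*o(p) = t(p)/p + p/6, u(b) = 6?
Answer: 961/70722288 ≈ 1.3588e-5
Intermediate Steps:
r = 6879 (r = -3*(-2293) = 6879)
t(G) = 2*G/(6 + G) (t(G) = (G + G)/(G + 6) = (2*G)/(6 + G) = 2*G/(6 + G))
o(p) = -1/(2*(6 + p)) - p/24 (o(p) = -((2*p/(6 + p))/p + p/6)/4 = -(2/(6 + p) + p*(⅙))/4 = -(2/(6 + p) + p/6)/4 = -1/(2*(6 + p)) - p/24)
o(8)²/(3144 + r) = ((-12 - 1*8*(6 + 8))/(24*(6 + 8)))²/(3144 + 6879) = ((1/24)*(-12 - 1*8*14)/14)²/10023 = ((1/24)*(1/14)*(-12 - 112))²*(1/10023) = ((1/24)*(1/14)*(-124))²*(1/10023) = (-31/84)²*(1/10023) = (961/7056)*(1/10023) = 961/70722288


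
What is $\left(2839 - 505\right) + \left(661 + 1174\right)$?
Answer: $4169$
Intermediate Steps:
$\left(2839 - 505\right) + \left(661 + 1174\right) = 2334 + 1835 = 4169$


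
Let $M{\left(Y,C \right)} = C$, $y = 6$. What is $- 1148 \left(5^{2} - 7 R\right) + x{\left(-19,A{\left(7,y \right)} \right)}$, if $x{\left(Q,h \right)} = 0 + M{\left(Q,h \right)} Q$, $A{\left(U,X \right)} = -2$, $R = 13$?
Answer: $75806$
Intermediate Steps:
$x{\left(Q,h \right)} = Q h$ ($x{\left(Q,h \right)} = 0 + h Q = 0 + Q h = Q h$)
$- 1148 \left(5^{2} - 7 R\right) + x{\left(-19,A{\left(7,y \right)} \right)} = - 1148 \left(5^{2} - 91\right) - -38 = - 1148 \left(25 - 91\right) + 38 = \left(-1148\right) \left(-66\right) + 38 = 75768 + 38 = 75806$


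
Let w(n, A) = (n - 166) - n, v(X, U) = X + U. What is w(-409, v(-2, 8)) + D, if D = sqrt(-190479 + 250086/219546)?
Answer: -166 + 4*I*sqrt(15939440747133)/36591 ≈ -166.0 + 436.44*I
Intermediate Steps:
v(X, U) = U + X
D = 4*I*sqrt(15939440747133)/36591 (D = sqrt(-190479 + 250086*(1/219546)) = sqrt(-190479 + 41681/36591) = sqrt(-6969775408/36591) = 4*I*sqrt(15939440747133)/36591 ≈ 436.44*I)
w(n, A) = -166 (w(n, A) = (-166 + n) - n = -166)
w(-409, v(-2, 8)) + D = -166 + 4*I*sqrt(15939440747133)/36591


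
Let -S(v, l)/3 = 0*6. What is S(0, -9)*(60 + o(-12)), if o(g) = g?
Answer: 0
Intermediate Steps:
S(v, l) = 0 (S(v, l) = -0*6 = -3*0 = 0)
S(0, -9)*(60 + o(-12)) = 0*(60 - 12) = 0*48 = 0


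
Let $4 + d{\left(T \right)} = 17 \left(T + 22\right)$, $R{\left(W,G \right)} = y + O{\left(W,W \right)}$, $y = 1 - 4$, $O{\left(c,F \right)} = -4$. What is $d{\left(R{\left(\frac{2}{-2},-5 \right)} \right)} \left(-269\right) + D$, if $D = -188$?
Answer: $-67707$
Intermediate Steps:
$y = -3$
$R{\left(W,G \right)} = -7$ ($R{\left(W,G \right)} = -3 - 4 = -7$)
$d{\left(T \right)} = 370 + 17 T$ ($d{\left(T \right)} = -4 + 17 \left(T + 22\right) = -4 + 17 \left(22 + T\right) = -4 + \left(374 + 17 T\right) = 370 + 17 T$)
$d{\left(R{\left(\frac{2}{-2},-5 \right)} \right)} \left(-269\right) + D = \left(370 + 17 \left(-7\right)\right) \left(-269\right) - 188 = \left(370 - 119\right) \left(-269\right) - 188 = 251 \left(-269\right) - 188 = -67519 - 188 = -67707$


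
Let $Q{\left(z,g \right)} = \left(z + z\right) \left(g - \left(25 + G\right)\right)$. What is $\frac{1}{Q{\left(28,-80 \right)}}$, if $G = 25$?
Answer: $- \frac{1}{7280} \approx -0.00013736$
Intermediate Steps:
$Q{\left(z,g \right)} = 2 z \left(-50 + g\right)$ ($Q{\left(z,g \right)} = \left(z + z\right) \left(g - 50\right) = 2 z \left(g - 50\right) = 2 z \left(-50 + g\right)$)
$\frac{1}{Q{\left(28,-80 \right)}} = \frac{1}{2 \cdot 28 \left(-50 - 80\right)} = \frac{1}{2 \cdot 28 \left(-130\right)} = \frac{1}{-7280} = - \frac{1}{7280}$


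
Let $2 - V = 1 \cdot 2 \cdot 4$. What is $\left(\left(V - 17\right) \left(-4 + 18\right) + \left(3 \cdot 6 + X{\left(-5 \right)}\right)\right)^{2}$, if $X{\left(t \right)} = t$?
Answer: $95481$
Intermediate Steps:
$V = -6$ ($V = 2 - 1 \cdot 2 \cdot 4 = 2 - 2 \cdot 4 = 2 - 8 = -6$)
$\left(\left(V - 17\right) \left(-4 + 18\right) + \left(3 \cdot 6 + X{\left(-5 \right)}\right)\right)^{2} = \left(\left(-6 - 17\right) \left(-4 + 18\right) + \left(3 \cdot 6 - 5\right)\right)^{2} = \left(\left(-23\right) 14 + \left(18 - 5\right)\right)^{2} = \left(-322 + 13\right)^{2} = \left(-309\right)^{2} = 95481$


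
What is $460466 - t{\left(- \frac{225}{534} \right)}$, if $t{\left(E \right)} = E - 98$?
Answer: $\frac{81980467}{178} \approx 4.6056 \cdot 10^{5}$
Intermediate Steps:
$t{\left(E \right)} = -98 + E$ ($t{\left(E \right)} = E - 98 = -98 + E$)
$460466 - t{\left(- \frac{225}{534} \right)} = 460466 - \left(-98 - \frac{225}{534}\right) = 460466 - \left(-98 - \frac{75}{178}\right) = 460466 - - \frac{17519}{178} = 460466 + \frac{17519}{178} = \frac{81980467}{178}$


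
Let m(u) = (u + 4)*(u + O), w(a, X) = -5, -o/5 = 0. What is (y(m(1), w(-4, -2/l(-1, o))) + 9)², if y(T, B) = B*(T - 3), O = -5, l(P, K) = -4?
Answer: 15376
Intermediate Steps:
o = 0 (o = -5*0 = 0)
m(u) = (-5 + u)*(4 + u) (m(u) = (u + 4)*(u - 5) = (4 + u)*(-5 + u) = (-5 + u)*(4 + u))
y(T, B) = B*(-3 + T)
(y(m(1), w(-4, -2/l(-1, o))) + 9)² = (-5*(-3 + (-20 + 1² - 1*1)) + 9)² = (-5*(-3 + (-20 + 1 - 1)) + 9)² = (-5*(-3 - 20) + 9)² = (-5*(-23) + 9)² = (115 + 9)² = 124² = 15376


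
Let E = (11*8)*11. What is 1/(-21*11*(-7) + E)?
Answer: 1/2585 ≈ 0.00038685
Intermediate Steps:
E = 968 (E = 88*11 = 968)
1/(-21*11*(-7) + E) = 1/(-21*11*(-7) + 968) = 1/(-231*(-7) + 968) = 1/(1617 + 968) = 1/2585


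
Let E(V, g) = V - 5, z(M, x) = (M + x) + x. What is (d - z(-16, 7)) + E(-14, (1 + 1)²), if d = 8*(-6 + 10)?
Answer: 15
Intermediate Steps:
z(M, x) = M + 2*x
d = 32 (d = 8*4 = 32)
E(V, g) = -5 + V
(d - z(-16, 7)) + E(-14, (1 + 1)²) = (32 - (-16 + 2*7)) + (-5 - 14) = (32 - (-16 + 14)) - 19 = (32 - 1*(-2)) - 19 = (32 + 2) - 19 = 34 - 19 = 15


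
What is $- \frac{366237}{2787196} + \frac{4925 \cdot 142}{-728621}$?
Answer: $- \frac{2216073491777}{2030809536716} \approx -1.0912$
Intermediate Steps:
$- \frac{366237}{2787196} + \frac{4925 \cdot 142}{-728621} = \left(-366237\right) \frac{1}{2787196} + 699350 \left(- \frac{1}{728621}\right) = - \frac{366237}{2787196} - \frac{699350}{728621} = - \frac{2216073491777}{2030809536716}$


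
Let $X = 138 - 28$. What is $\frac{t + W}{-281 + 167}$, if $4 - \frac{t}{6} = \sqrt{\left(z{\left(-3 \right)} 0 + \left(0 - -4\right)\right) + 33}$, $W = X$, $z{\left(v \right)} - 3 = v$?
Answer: $- \frac{67}{57} + \frac{\sqrt{37}}{19} \approx -0.85529$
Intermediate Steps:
$z{\left(v \right)} = 3 + v$
$X = 110$
$W = 110$
$t = 24 - 6 \sqrt{37}$ ($t = 24 - 6 \sqrt{\left(\left(3 - 3\right) 0 + \left(0 - -4\right)\right) + 33} = 24 - 6 \sqrt{\left(0 \cdot 0 + \left(0 + 4\right)\right) + 33} = 24 - 6 \sqrt{\left(0 + 4\right) + 33} = 24 - 6 \sqrt{4 + 33} = 24 - 6 \sqrt{37} \approx -12.497$)
$\frac{t + W}{-281 + 167} = \frac{\left(24 - 6 \sqrt{37}\right) + 110}{-281 + 167} = \frac{134 - 6 \sqrt{37}}{-114} = \left(134 - 6 \sqrt{37}\right) \left(- \frac{1}{114}\right) = - \frac{67}{57} + \frac{\sqrt{37}}{19}$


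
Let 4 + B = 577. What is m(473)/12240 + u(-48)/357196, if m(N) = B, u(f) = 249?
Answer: 17310089/364339920 ≈ 0.047511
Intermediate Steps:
B = 573 (B = -4 + 577 = 573)
m(N) = 573
m(473)/12240 + u(-48)/357196 = 573/12240 + 249/357196 = 573*(1/12240) + 249*(1/357196) = 191/4080 + 249/357196 = 17310089/364339920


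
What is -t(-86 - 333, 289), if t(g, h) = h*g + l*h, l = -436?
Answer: 247095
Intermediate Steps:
t(g, h) = -436*h + g*h (t(g, h) = h*g - 436*h = g*h - 436*h = -436*h + g*h)
-t(-86 - 333, 289) = -289*(-436 + (-86 - 333)) = -289*(-436 - 419) = -289*(-855) = -1*(-247095) = 247095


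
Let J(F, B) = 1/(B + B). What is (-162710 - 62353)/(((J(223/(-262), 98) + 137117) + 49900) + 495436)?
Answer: -44112348/133760789 ≈ -0.32979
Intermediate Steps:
J(F, B) = 1/(2*B)
(-162710 - 62353)/(((J(223/(-262), 98) + 137117) + 49900) + 495436) = (-162710 - 62353)/((((½)/98 + 137117) + 49900) + 495436) = -225063/((((½)*(1/98) + 137117) + 49900) + 495436) = -225063/(((1/196 + 137117) + 49900) + 495436) = -225063/((26874933/196 + 49900) + 495436) = -225063/(36655333/196 + 495436) = -225063/133760789/196 = -225063*196/133760789 = -44112348/133760789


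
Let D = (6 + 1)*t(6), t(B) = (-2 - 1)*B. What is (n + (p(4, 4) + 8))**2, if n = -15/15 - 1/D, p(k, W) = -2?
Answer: 398161/15876 ≈ 25.079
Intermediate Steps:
t(B) = -3*B
D = -126 (D = (6 + 1)*(-3*6) = 7*(-18) = -126)
n = -125/126 (n = -15/15 - 1/(-126) = -15*1/15 - 1*(-1/126) = -1 + 1/126 = -125/126 ≈ -0.99206)
(n + (p(4, 4) + 8))**2 = (-125/126 + (-2 + 8))**2 = (-125/126 + 6)**2 = (631/126)**2 = 398161/15876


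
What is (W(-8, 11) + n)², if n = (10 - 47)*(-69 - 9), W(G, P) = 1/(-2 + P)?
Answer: 674700625/81 ≈ 8.3296e+6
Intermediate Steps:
n = 2886 (n = -37*(-78) = 2886)
(W(-8, 11) + n)² = (1/(-2 + 11) + 2886)² = (1/9 + 2886)² = (⅑ + 2886)² = (25975/9)² = 674700625/81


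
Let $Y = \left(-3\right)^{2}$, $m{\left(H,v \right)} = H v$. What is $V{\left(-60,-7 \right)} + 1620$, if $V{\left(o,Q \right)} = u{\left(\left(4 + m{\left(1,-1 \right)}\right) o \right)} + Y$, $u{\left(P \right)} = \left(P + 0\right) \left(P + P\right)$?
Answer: $66429$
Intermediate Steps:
$Y = 9$
$u{\left(P \right)} = 2 P^{2}$ ($u{\left(P \right)} = P 2 P = 2 P^{2}$)
$V{\left(o,Q \right)} = 9 + 18 o^{2}$ ($V{\left(o,Q \right)} = 2 \left(\left(4 + 1 \left(-1\right)\right) o\right)^{2} + 9 = 2 \left(\left(4 - 1\right) o\right)^{2} + 9 = 2 \left(3 o\right)^{2} + 9 = 2 \cdot 9 o^{2} + 9 = 18 o^{2} + 9 = 9 + 18 o^{2}$)
$V{\left(-60,-7 \right)} + 1620 = \left(9 + 18 \left(-60\right)^{2}\right) + 1620 = \left(9 + 18 \cdot 3600\right) + 1620 = \left(9 + 64800\right) + 1620 = 64809 + 1620 = 66429$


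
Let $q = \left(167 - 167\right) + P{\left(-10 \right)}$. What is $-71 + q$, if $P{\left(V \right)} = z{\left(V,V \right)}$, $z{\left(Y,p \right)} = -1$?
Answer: $-72$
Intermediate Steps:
$P{\left(V \right)} = -1$
$q = -1$ ($q = \left(167 - 167\right) - 1 = 0 - 1 = -1$)
$-71 + q = -71 - 1 = -72$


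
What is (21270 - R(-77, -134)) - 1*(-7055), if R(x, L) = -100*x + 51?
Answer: 20574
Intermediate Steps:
R(x, L) = 51 - 100*x
(21270 - R(-77, -134)) - 1*(-7055) = (21270 - (51 - 100*(-77))) - 1*(-7055) = (21270 - (51 + 7700)) + 7055 = (21270 - 1*7751) + 7055 = (21270 - 7751) + 7055 = 13519 + 7055 = 20574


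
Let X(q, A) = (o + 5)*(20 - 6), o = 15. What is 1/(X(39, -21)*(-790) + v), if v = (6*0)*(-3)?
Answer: -1/221200 ≈ -4.5208e-6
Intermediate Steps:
v = 0 (v = 0*(-3) = 0)
X(q, A) = 280 (X(q, A) = (15 + 5)*(20 - 6) = 20*14 = 280)
1/(X(39, -21)*(-790) + v) = 1/(280*(-790) + 0) = 1/(-221200 + 0) = 1/(-221200) = -1/221200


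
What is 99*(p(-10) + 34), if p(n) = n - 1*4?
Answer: 1980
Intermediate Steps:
p(n) = -4 + n (p(n) = n - 4 = -4 + n)
99*(p(-10) + 34) = 99*((-4 - 10) + 34) = 99*(-14 + 34) = 99*20 = 1980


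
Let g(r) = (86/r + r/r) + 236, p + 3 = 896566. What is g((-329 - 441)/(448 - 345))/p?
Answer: 86816/345176755 ≈ 0.00025151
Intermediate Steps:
p = 896563 (p = -3 + 896566 = 896563)
g(r) = 237 + 86/r (g(r) = (86/r + 1) + 236 = (1 + 86/r) + 236 = 237 + 86/r)
g((-329 - 441)/(448 - 345))/p = (237 + 86/(((-329 - 441)/(448 - 345))))/896563 = (237 + 86/((-770/103)))*(1/896563) = (237 + 86/((-770*1/103)))*(1/896563) = (237 + 86/(-770/103))*(1/896563) = (237 + 86*(-103/770))*(1/896563) = (237 - 4429/385)*(1/896563) = (86816/385)*(1/896563) = 86816/345176755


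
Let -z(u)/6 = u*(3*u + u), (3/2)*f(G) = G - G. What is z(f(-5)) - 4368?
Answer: -4368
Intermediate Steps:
f(G) = 0 (f(G) = 2*(G - G)/3 = (⅔)*0 = 0)
z(u) = -24*u² (z(u) = -6*u*(3*u + u) = -6*u*4*u = -24*u²)
z(f(-5)) - 4368 = -24*0² - 4368 = -24*0 - 4368 = 0 - 4368 = -4368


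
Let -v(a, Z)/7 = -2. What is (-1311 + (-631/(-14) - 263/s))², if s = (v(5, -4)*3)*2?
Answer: 11363773201/7056 ≈ 1.6105e+6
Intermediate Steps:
v(a, Z) = 14 (v(a, Z) = -7*(-2) = 14)
s = 84 (s = (14*3)*2 = 42*2 = 84)
(-1311 + (-631/(-14) - 263/s))² = (-1311 + (-631/(-14) - 263/84))² = (-1311 + (-631*(-1/14) - 263*1/84))² = (-1311 + (631/14 - 263/84))² = (-1311 + 3523/84)² = (-106601/84)² = 11363773201/7056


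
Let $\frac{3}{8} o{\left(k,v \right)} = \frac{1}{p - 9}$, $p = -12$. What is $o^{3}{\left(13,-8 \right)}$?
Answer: $- \frac{512}{250047} \approx -0.0020476$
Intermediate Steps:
$o{\left(k,v \right)} = - \frac{8}{63}$ ($o{\left(k,v \right)} = \frac{8}{3 \left(-12 - 9\right)} = \frac{8}{3 \left(-21\right)} = \frac{8}{3} \left(- \frac{1}{21}\right) = - \frac{8}{63}$)
$o^{3}{\left(13,-8 \right)} = \left(- \frac{8}{63}\right)^{3} = - \frac{512}{250047}$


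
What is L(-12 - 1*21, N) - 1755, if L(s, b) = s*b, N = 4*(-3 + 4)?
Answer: -1887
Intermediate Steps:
N = 4 (N = 4*1 = 4)
L(s, b) = b*s
L(-12 - 1*21, N) - 1755 = 4*(-12 - 1*21) - 1755 = 4*(-12 - 21) - 1755 = 4*(-33) - 1755 = -132 - 1755 = -1887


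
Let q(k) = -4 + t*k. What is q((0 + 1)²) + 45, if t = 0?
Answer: 41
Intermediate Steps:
q(k) = -4 (q(k) = -4 + 0*k = -4 + 0 = -4)
q((0 + 1)²) + 45 = -4 + 45 = 41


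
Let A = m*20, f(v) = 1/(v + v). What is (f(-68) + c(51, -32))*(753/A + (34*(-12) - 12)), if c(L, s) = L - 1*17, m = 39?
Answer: -503671227/35360 ≈ -14244.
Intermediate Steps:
f(v) = 1/(2*v)
A = 780 (A = 39*20 = 780)
c(L, s) = -17 + L (c(L, s) = L - 17 = -17 + L)
(f(-68) + c(51, -32))*(753/A + (34*(-12) - 12)) = ((1/2)/(-68) + (-17 + 51))*(753/780 + (34*(-12) - 12)) = ((1/2)*(-1/68) + 34)*(753*(1/780) + (-408 - 12)) = (-1/136 + 34)*(251/260 - 420) = (4623/136)*(-108949/260) = -503671227/35360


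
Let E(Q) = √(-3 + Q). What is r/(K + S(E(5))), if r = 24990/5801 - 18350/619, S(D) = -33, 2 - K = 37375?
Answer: 45489770/67159087757 ≈ 0.00067734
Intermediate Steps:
K = -37373 (K = 2 - 1*37375 = 2 - 37375 = -37373)
r = -90979540/3590819 (r = 24990*(1/5801) - 18350*1/619 = 24990/5801 - 18350/619 = -90979540/3590819 ≈ -25.337)
r/(K + S(E(5))) = -90979540/(3590819*(-37373 - 33)) = -90979540/3590819/(-37406) = -90979540/3590819*(-1/37406) = 45489770/67159087757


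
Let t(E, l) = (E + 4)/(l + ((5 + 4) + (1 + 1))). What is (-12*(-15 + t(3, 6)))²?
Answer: 8856576/289 ≈ 30646.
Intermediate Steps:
t(E, l) = (4 + E)/(11 + l) (t(E, l) = (4 + E)/(l + (9 + 2)) = (4 + E)/(l + 11) = (4 + E)/(11 + l))
(-12*(-15 + t(3, 6)))² = (-12*(-15 + (4 + 3)/(11 + 6)))² = (-12*(-15 + 7/17))² = (-12*(-248/17))² = (2976/17)² = 8856576/289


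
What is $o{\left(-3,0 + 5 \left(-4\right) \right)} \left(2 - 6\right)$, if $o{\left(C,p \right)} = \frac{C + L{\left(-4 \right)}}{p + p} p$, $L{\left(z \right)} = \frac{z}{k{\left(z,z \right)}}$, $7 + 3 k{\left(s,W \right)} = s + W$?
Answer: $\frac{22}{5} \approx 4.4$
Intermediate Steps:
$k{\left(s,W \right)} = - \frac{7}{3} + \frac{W}{3} + \frac{s}{3}$ ($k{\left(s,W \right)} = - \frac{7}{3} + \frac{s + W}{3} = - \frac{7}{3} + \frac{W + s}{3} = - \frac{7}{3} + \left(\frac{W}{3} + \frac{s}{3}\right) = - \frac{7}{3} + \frac{W}{3} + \frac{s}{3}$)
$L{\left(z \right)} = \frac{z}{- \frac{7}{3} + \frac{2 z}{3}}$ ($L{\left(z \right)} = \frac{z}{- \frac{7}{3} + \frac{z}{3} + \frac{z}{3}} = \frac{z}{- \frac{7}{3} + \frac{2 z}{3}}$)
$o{\left(C,p \right)} = \frac{2}{5} + \frac{C}{2}$ ($o{\left(C,p \right)} = \frac{C + 3 \left(-4\right) \frac{1}{-7 + 2 \left(-4\right)}}{p + p} p = \frac{C + 3 \left(-4\right) \frac{1}{-7 - 8}}{2 p} p = \left(C + 3 \left(-4\right) \frac{1}{-15}\right) \frac{1}{2 p} p = \left(C + 3 \left(-4\right) \left(- \frac{1}{15}\right)\right) \frac{1}{2 p} p = \left(C + \frac{4}{5}\right) \frac{1}{2 p} p = \left(\frac{4}{5} + C\right) \frac{1}{2 p} p = \frac{\frac{4}{5} + C}{2 p} p = \frac{2}{5} + \frac{C}{2}$)
$o{\left(-3,0 + 5 \left(-4\right) \right)} \left(2 - 6\right) = \left(\frac{2}{5} + \frac{1}{2} \left(-3\right)\right) \left(2 - 6\right) = \left(\frac{2}{5} - \frac{3}{2}\right) \left(-4\right) = \left(- \frac{11}{10}\right) \left(-4\right) = \frac{22}{5}$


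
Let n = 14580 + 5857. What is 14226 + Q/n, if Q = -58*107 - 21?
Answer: 290730535/20437 ≈ 14226.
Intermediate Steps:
n = 20437
Q = -6227 (Q = -6206 - 21 = -6227)
14226 + Q/n = 14226 - 6227/20437 = 290730535/20437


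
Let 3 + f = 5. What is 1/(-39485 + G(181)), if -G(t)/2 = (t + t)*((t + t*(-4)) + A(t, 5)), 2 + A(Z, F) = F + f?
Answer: 1/350027 ≈ 2.8569e-6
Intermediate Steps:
f = 2 (f = -3 + 5 = 2)
A(Z, F) = F (A(Z, F) = -2 + (F + 2) = -2 + (2 + F) = F)
G(t) = -4*t*(5 - 3*t) (G(t) = -2*(t + t)*((t + t*(-4)) + 5) = -2*2*t*((t - 4*t) + 5) = -2*2*t*(-3*t + 5) = -2*2*t*(5 - 3*t) = -4*t*(5 - 3*t))
1/(-39485 + G(181)) = 1/(-39485 + 4*181*(-5 + 3*181)) = 1/(-39485 + 4*181*(-5 + 543)) = 1/(-39485 + 4*181*538) = 1/(-39485 + 389512) = 1/350027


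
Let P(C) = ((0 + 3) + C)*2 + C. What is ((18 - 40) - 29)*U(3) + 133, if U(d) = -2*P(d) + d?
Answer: 1510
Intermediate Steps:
P(C) = 6 + 3*C (P(C) = (3 + C)*2 + C = (6 + 2*C) + C = 6 + 3*C)
U(d) = -12 - 5*d (U(d) = -2*(6 + 3*d) + d = (-12 - 6*d) + d = -12 - 5*d)
((18 - 40) - 29)*U(3) + 133 = ((18 - 40) - 29)*(-12 - 5*3) + 133 = (-22 - 29)*(-12 - 15) + 133 = -51*(-27) + 133 = 1377 + 133 = 1510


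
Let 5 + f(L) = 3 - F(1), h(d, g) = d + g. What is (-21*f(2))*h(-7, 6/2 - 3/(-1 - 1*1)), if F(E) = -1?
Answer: -105/2 ≈ -52.500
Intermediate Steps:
f(L) = -1 (f(L) = -5 + (3 - 1*(-1)) = -5 + (3 + 1) = -5 + 4 = -1)
(-21*f(2))*h(-7, 6/2 - 3/(-1 - 1*1)) = (-21*(-1))*(-7 + (6/2 - 3/(-1 - 1*1))) = 21*(-7 + (6*(½) - 3/(-1 - 1))) = 21*(-7 + (3 - 3/(-2))) = 21*(-7 + (3 - 3*(-½))) = 21*(-7 + (3 + 3/2)) = 21*(-7 + 9/2) = 21*(-5/2) = -105/2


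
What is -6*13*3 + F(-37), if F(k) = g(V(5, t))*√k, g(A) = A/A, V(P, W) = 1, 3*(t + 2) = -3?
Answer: -234 + I*√37 ≈ -234.0 + 6.0828*I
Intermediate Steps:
t = -3 (t = -2 + (⅓)*(-3) = -2 - 1 = -3)
g(A) = 1
F(k) = √k (F(k) = 1*√k = √k)
-6*13*3 + F(-37) = -6*13*3 + √(-37) = -78*3 + I*√37 = -234 + I*√37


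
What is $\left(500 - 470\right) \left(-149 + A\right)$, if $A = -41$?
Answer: $-5700$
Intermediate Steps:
$\left(500 - 470\right) \left(-149 + A\right) = \left(500 - 470\right) \left(-149 - 41\right) = 30 \left(-190\right) = -5700$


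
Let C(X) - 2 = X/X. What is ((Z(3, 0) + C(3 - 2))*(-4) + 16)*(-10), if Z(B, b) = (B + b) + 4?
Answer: 240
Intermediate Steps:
Z(B, b) = 4 + B + b
C(X) = 3 (C(X) = 2 + X/X = 2 + 1 = 3)
((Z(3, 0) + C(3 - 2))*(-4) + 16)*(-10) = (((4 + 3 + 0) + 3)*(-4) + 16)*(-10) = ((7 + 3)*(-4) + 16)*(-10) = (10*(-4) + 16)*(-10) = (-40 + 16)*(-10) = -24*(-10) = 240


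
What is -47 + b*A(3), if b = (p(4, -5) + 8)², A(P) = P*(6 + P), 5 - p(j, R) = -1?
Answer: 5245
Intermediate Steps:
p(j, R) = 6 (p(j, R) = 5 - 1*(-1) = 5 + 1 = 6)
b = 196 (b = (6 + 8)² = 14² = 196)
-47 + b*A(3) = -47 + 196*(3*(6 + 3)) = -47 + 196*(3*9) = -47 + 196*27 = -47 + 5292 = 5245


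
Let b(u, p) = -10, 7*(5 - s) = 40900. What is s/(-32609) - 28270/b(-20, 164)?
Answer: 645340366/228263 ≈ 2827.2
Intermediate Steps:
s = -40865/7 (s = 5 - ⅐*40900 = 5 - 40900/7 = -40865/7 ≈ -5837.9)
s/(-32609) - 28270/b(-20, 164) = -40865/7/(-32609) - 28270/(-10) = -40865/7*(-1/32609) - 28270*(-⅒) = 40865/228263 + 2827 = 645340366/228263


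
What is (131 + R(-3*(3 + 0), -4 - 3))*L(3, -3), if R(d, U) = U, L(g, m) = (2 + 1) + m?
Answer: 0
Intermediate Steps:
L(g, m) = 3 + m
(131 + R(-3*(3 + 0), -4 - 3))*L(3, -3) = (131 + (-4 - 3))*(3 - 3) = (131 - 7)*0 = 124*0 = 0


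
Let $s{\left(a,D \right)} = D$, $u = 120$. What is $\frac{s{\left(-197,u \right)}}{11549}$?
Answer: $\frac{120}{11549} \approx 0.010391$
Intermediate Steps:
$\frac{s{\left(-197,u \right)}}{11549} = \frac{120}{11549}$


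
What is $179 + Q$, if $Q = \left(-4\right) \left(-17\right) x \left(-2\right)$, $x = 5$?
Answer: $-501$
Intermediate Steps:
$Q = -680$ ($Q = \left(-4\right) \left(-17\right) 5 \left(-2\right) = 68 \left(-10\right) = -680$)
$179 + Q = 179 - 680 = -501$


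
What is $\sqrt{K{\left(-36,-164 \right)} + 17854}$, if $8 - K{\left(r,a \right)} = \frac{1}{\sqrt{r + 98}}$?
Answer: $\frac{\sqrt{68661528 - 62 \sqrt{62}}}{62} \approx 133.65$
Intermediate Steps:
$K{\left(r,a \right)} = 8 - \frac{1}{\sqrt{98 + r}}$ ($K{\left(r,a \right)} = 8 - \frac{1}{\sqrt{r + 98}} = 8 - \frac{1}{\sqrt{98 + r}}$)
$\sqrt{K{\left(-36,-164 \right)} + 17854} = \sqrt{\left(8 - \frac{1}{\sqrt{98 - 36}}\right) + 17854} = \sqrt{\left(8 - \frac{1}{\sqrt{62}}\right) + 17854} = \sqrt{\left(8 - \frac{\sqrt{62}}{62}\right) + 17854} = \sqrt{17862 - \frac{\sqrt{62}}{62}}$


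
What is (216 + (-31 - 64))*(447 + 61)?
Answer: 61468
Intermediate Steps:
(216 + (-31 - 64))*(447 + 61) = (216 - 95)*508 = 121*508 = 61468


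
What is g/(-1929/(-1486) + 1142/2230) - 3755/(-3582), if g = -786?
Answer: -4653631738825/10743639462 ≈ -433.15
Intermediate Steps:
g/(-1929/(-1486) + 1142/2230) - 3755/(-3582) = -786/(-1929/(-1486) + 1142/2230) - 3755/(-3582) = -786/(-1929*(-1/1486) + 1142*(1/2230)) - 3755*(-1/3582) = -786/(1929/1486 + 571/1115) + 3755/3582 = -786/2999341/1656890 + 3755/3582 = -786*1656890/2999341 + 3755/3582 = -1302315540/2999341 + 3755/3582 = -4653631738825/10743639462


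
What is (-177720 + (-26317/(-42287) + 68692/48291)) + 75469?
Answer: -208800701541916/2042081517 ≈ -1.0225e+5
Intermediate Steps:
(-177720 + (-26317/(-42287) + 68692/48291)) + 75469 = (-177720 + (-26317*(-1/42287) + 68692*(1/48291))) + 75469 = (-177720 + (26317/42287 + 68692/48291)) + 75469 = (-177720 + 4175652851/2042081517) + 75469 = -362914551548389/2042081517 + 75469 = -208800701541916/2042081517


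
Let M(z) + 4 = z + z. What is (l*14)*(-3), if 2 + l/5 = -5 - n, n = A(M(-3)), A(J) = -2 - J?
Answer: 3150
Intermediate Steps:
M(z) = -4 + 2*z (M(z) = -4 + (z + z) = -4 + 2*z)
n = 8 (n = -2 - (-4 + 2*(-3)) = -2 - (-4 - 6) = -2 - 1*(-10) = -2 + 10 = 8)
l = -75 (l = -10 + 5*(-5 - 1*8) = -10 + 5*(-5 - 8) = -10 + 5*(-13) = -10 - 65 = -75)
(l*14)*(-3) = -75*14*(-3) = -1050*(-3) = 3150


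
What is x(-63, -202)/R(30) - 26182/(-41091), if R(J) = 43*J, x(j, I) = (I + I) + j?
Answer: 1620587/5889710 ≈ 0.27516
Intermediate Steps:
x(j, I) = j + 2*I (x(j, I) = 2*I + j = j + 2*I)
x(-63, -202)/R(30) - 26182/(-41091) = (-63 + 2*(-202))/((43*30)) - 26182/(-41091) = (-63 - 404)/1290 - 26182*(-1/41091) = -467*1/1290 + 26182/41091 = -467/1290 + 26182/41091 = 1620587/5889710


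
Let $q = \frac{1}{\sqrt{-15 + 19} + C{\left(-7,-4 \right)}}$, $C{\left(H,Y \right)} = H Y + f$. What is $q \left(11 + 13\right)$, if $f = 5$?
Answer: $\frac{24}{35} \approx 0.68571$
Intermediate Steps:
$C{\left(H,Y \right)} = 5 + H Y$ ($C{\left(H,Y \right)} = H Y + 5 = 5 + H Y$)
$q = \frac{1}{35}$ ($q = \frac{1}{\sqrt{-15 + 19} + \left(5 - -28\right)} = \frac{1}{\sqrt{4} + \left(5 + 28\right)} = \frac{1}{2 + 33} = \frac{1}{35} \approx 0.028571$)
$q \left(11 + 13\right) = \frac{11 + 13}{35} = \frac{1}{35} \cdot 24 = \frac{24}{35}$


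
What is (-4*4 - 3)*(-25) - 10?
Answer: 465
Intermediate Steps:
(-4*4 - 3)*(-25) - 10 = (-16 - 3)*(-25) - 10 = -19*(-25) - 10 = 475 - 10 = 465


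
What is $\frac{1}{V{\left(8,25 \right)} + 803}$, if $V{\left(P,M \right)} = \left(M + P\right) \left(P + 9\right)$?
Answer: $\frac{1}{1364} \approx 0.00073314$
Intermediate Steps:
$V{\left(P,M \right)} = \left(9 + P\right) \left(M + P\right)$ ($V{\left(P,M \right)} = \left(M + P\right) \left(9 + P\right) = \left(9 + P\right) \left(M + P\right)$)
$\frac{1}{V{\left(8,25 \right)} + 803} = \frac{1}{\left(8^{2} + 9 \cdot 25 + 9 \cdot 8 + 25 \cdot 8\right) + 803} = \frac{1}{\left(64 + 225 + 72 + 200\right) + 803} = \frac{1}{561 + 803} = \frac{1}{1364}$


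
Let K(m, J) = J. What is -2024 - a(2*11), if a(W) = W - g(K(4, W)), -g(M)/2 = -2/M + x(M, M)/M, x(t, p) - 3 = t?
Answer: -22529/11 ≈ -2048.1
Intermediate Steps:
x(t, p) = 3 + t
g(M) = 4/M - 2*(3 + M)/M (g(M) = -2*(-2/M + (3 + M)/M) = 4/M - 2*(3 + M)/M)
a(W) = 2 + W + 2/W (a(W) = W - (-2 - 2/W) = W + (2 + 2/W) = 2 + W + 2/W)
-2024 - a(2*11) = -2024 - (2 + 2*11 + 2/((2*11))) = -2024 - (2 + 22 + 2/22) = -2024 - (2 + 22 + 2*(1/22)) = -2024 - (2 + 22 + 1/11) = -2024 - 1*265/11 = -2024 - 265/11 = -22529/11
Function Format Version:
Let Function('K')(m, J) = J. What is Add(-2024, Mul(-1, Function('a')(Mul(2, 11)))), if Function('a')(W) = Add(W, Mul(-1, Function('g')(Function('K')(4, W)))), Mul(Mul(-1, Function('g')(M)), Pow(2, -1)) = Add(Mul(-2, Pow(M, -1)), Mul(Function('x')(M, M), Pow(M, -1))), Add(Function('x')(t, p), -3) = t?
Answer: Rational(-22529, 11) ≈ -2048.1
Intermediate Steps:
Function('x')(t, p) = Add(3, t)
Function('g')(M) = Add(Mul(4, Pow(M, -1)), Mul(-2, Pow(M, -1), Add(3, M))) (Function('g')(M) = Mul(-2, Add(Mul(-2, Pow(M, -1)), Mul(Add(3, M), Pow(M, -1)))) = Mul(-2, Add(Mul(-2, Pow(M, -1)), Mul(Pow(M, -1), Add(3, M)))) = Add(Mul(4, Pow(M, -1)), Mul(-2, Pow(M, -1), Add(3, M))))
Function('a')(W) = Add(2, W, Mul(2, Pow(W, -1))) (Function('a')(W) = Add(W, Mul(-1, Add(-2, Mul(-2, Pow(W, -1))))) = Add(W, Add(2, Mul(2, Pow(W, -1)))) = Add(2, W, Mul(2, Pow(W, -1))))
Add(-2024, Mul(-1, Function('a')(Mul(2, 11)))) = Add(-2024, Mul(-1, Add(2, Mul(2, 11), Mul(2, Pow(Mul(2, 11), -1))))) = Add(-2024, Mul(-1, Add(2, 22, Mul(2, Pow(22, -1))))) = Add(-2024, Mul(-1, Add(2, 22, Mul(2, Rational(1, 22))))) = Add(-2024, Mul(-1, Add(2, 22, Rational(1, 11)))) = Add(-2024, Mul(-1, Rational(265, 11))) = Add(-2024, Rational(-265, 11)) = Rational(-22529, 11)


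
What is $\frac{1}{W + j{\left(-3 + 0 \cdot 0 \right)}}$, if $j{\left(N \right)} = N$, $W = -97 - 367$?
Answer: $- \frac{1}{467} \approx -0.0021413$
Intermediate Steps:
$W = -464$
$\frac{1}{W + j{\left(-3 + 0 \cdot 0 \right)}} = \frac{1}{-464 + \left(-3 + 0 \cdot 0\right)} = \frac{1}{-464 + \left(-3 + 0\right)} = \frac{1}{-464 - 3} = \frac{1}{-467} = - \frac{1}{467}$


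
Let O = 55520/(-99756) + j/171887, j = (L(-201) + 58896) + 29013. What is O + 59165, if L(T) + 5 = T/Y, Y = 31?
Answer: 462486836936596/7816905099 ≈ 59165.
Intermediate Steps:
L(T) = -5 + T/31
j = 2724823/31 (j = ((-5 + (1/31)*(-201)) + 58896) + 29013 = ((-5 - 201/31) + 58896) + 29013 = (-356/31 + 58896) + 29013 = 1825420/31 + 29013 = 2724823/31 ≈ 87898.)
O = -353245739/7816905099 (O = 55520/(-99756) + (2724823/31)/171887 = 55520*(-1/99756) + (2724823/31)*(1/171887) = -13880/24939 + 2724823/5328497 = -353245739/7816905099 ≈ -0.045190)
O + 59165 = -353245739/7816905099 + 59165 = 462486836936596/7816905099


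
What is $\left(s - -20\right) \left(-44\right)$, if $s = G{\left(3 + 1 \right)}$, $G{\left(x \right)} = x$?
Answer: $-1056$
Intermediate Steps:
$s = 4$ ($s = 3 + 1 = 4$)
$\left(s - -20\right) \left(-44\right) = \left(4 - -20\right) \left(-44\right) = \left(4 + 20\right) \left(-44\right) = 24 \left(-44\right) = -1056$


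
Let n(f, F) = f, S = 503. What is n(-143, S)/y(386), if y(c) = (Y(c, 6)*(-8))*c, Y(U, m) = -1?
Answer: -143/3088 ≈ -0.046308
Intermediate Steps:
y(c) = 8*c (y(c) = (-1*(-8))*c = 8*c)
n(-143, S)/y(386) = -143/(8*386) = -143/3088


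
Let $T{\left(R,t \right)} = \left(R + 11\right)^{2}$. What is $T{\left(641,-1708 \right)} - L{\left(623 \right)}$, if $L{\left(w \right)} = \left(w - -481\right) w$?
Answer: $-262688$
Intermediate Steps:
$T{\left(R,t \right)} = \left(11 + R\right)^{2}$
$L{\left(w \right)} = w \left(481 + w\right)$ ($L{\left(w \right)} = \left(w + 481\right) w = \left(481 + w\right) w = w \left(481 + w\right)$)
$T{\left(641,-1708 \right)} - L{\left(623 \right)} = \left(11 + 641\right)^{2} - 623 \left(481 + 623\right) = 652^{2} - 623 \cdot 1104 = 425104 - 687792 = -262688$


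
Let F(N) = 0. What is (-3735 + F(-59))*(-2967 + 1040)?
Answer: 7197345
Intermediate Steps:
(-3735 + F(-59))*(-2967 + 1040) = (-3735 + 0)*(-2967 + 1040) = -3735*(-1927) = 7197345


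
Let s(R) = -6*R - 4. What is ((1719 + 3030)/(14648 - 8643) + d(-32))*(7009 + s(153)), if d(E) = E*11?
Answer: -12837549957/6005 ≈ -2.1378e+6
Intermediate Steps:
d(E) = 11*E
s(R) = -4 - 6*R
((1719 + 3030)/(14648 - 8643) + d(-32))*(7009 + s(153)) = ((1719 + 3030)/(14648 - 8643) + 11*(-32))*(7009 + (-4 - 6*153)) = (4749/6005 - 352)*(7009 + (-4 - 918)) = (4749*(1/6005) - 352)*(7009 - 922) = (4749/6005 - 352)*6087 = -2109011/6005*6087 = -12837549957/6005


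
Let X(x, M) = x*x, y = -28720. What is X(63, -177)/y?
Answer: -3969/28720 ≈ -0.13820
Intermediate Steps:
X(x, M) = x**2
X(63, -177)/y = 63**2/(-28720) = 3969*(-1/28720) = -3969/28720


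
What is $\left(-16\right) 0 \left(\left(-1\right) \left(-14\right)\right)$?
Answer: $0$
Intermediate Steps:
$\left(-16\right) 0 \left(\left(-1\right) \left(-14\right)\right) = 0 \cdot 14 = 0$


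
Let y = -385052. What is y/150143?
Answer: -385052/150143 ≈ -2.5646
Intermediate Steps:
y/150143 = -385052/150143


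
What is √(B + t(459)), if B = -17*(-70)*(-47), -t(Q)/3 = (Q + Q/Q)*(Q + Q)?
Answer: I*√1322770 ≈ 1150.1*I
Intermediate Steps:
t(Q) = -6*Q*(1 + Q) (t(Q) = -3*(Q + Q/Q)*(Q + Q) = -3*(Q + 1)*2*Q = -3*(1 + Q)*2*Q = -6*Q*(1 + Q))
B = -55930 (B = 1190*(-47) = -55930)
√(B + t(459)) = √(-55930 - 6*459*(1 + 459)) = √(-55930 - 6*459*460) = √(-55930 - 1266840) = √(-1322770) = I*√1322770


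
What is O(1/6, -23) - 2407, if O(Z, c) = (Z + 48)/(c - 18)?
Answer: -592411/246 ≈ -2408.2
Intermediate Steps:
O(Z, c) = (48 + Z)/(-18 + c)
O(1/6, -23) - 2407 = (48 + 1/6)/(-18 - 23) - 2407 = (48 + ⅙)/(-41) - 2407 = -1/41*289/6 - 2407 = -289/246 - 2407 = -592411/246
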